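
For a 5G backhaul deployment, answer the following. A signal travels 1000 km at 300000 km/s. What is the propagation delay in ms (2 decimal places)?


Given: distance = 1000 km, speed = 300000 km/s
Delay = distance / speed = 1000 / 300000 seconds
Delay in ms = 1000 * 1000 / 300000
Delay = 3.3333 ms
Rounded to 2 dp = 3.33 ms

3.33


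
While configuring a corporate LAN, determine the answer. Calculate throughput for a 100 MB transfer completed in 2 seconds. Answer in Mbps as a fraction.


Given: file = 100 MB, time = 2 s
File in Mb = 100 * 8 = 800 Mb
Throughput = 800 / 2 Mbps
Throughput = 400 Mbps

400


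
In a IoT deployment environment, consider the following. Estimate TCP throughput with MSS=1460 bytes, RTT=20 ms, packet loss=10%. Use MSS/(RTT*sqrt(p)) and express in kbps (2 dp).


Given: MSS = 1460 bytes, RTT = 20 ms, loss = 10%
RTT in seconds = 20 / 1000 = 0.02
Loss rate = 10% = 0.1
sqrt(loss) = sqrt(0.1) = 0.316227766017
Throughput (bytes/s) = 1460 / (0.02 * 0.316227766017) = 230846.2692
Throughput (kbps) = 230846.2692 * 8 / 1000 = 1846.770154 -> 1846.77 kbps (2 dp)

1846.77


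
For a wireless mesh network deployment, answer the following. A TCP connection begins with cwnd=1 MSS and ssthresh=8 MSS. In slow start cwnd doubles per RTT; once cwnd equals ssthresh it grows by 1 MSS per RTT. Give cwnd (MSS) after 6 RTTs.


RTT 0: cwnd = 1 MSS (initial)
RTT 1: cwnd = 2 MSS (slow start, doubled)
RTT 2: cwnd = 4 MSS (slow start, doubled)
RTT 3: cwnd = 8 MSS (slow start, doubled)
RTT 4: cwnd = 9 MSS (congestion avoidance, +1)
RTT 5: cwnd = 10 MSS (congestion avoidance, +1)
RTT 6: cwnd = 11 MSS (congestion avoidance, +1)

11


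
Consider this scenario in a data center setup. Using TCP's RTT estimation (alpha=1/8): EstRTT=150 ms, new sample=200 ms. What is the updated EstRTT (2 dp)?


Given: EstRTT = 150 ms, SampleRTT = 200 ms, alpha = 1/8
New EstRTT = (1 - alpha) * EstRTT + alpha * SampleRTT
(7/8) * 150 = 131.25
(1/8) * 200 = 25
New EstRTT = 131.25 + 25 = 156.25 ms -> 156.25 ms (2 dp)

156.25


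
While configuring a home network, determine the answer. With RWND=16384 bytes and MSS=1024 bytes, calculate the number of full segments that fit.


Given: RWND = 16384 bytes, MSS = 1024 bytes
Full segments = floor(RWND / MSS)
Full segments = floor(16384 / 1024)
Full segments = floor(16.0) = 16

16


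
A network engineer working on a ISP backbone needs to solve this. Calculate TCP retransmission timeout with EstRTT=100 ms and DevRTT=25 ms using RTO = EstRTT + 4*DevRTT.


Given: EstRTT = 100 ms, DevRTT = 25 ms
Timeout = EstRTT + 4 * DevRTT
4 * DevRTT = 4 * 25 = 100
Timeout = 100 + 100 = 200 ms

200


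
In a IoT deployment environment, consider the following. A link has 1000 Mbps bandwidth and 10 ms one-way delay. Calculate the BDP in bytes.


Given: bandwidth = 1000 Mbps, delay = 10 ms
BDP in bits = 1000 * 10^6 * 10 / 1000
BDP in bits = 10000000
BDP in bytes = 10000000 / 8 = 1250000

1250000


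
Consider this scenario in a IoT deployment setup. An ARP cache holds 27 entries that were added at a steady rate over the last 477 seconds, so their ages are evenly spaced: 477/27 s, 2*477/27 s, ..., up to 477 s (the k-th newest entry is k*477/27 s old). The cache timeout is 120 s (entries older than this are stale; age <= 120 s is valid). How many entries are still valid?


Ages are k * 477/27 s for k = 1..27 (spacing = 17.6667 s).
Entry k is valid iff k * 477/27 <= 120 iff k <= 27 * 120 / 477 = 6.7925
n_valid = floor(6.7925) = 6
(n_stale = 27 - 6 = 21)

6


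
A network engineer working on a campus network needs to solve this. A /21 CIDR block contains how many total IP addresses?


Given: CIDR prefix /21
Host bits = 32 - 21 = 11
Total addresses = 2^11 = 2048

2048


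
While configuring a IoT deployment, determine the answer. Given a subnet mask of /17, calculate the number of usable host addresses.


Given: subnet mask /17
Host bits = 32 - 17 = 15
Total addresses = 2^15 = 32768
Usable hosts = 32768 - 2 (network + broadcast) = 32766

32766


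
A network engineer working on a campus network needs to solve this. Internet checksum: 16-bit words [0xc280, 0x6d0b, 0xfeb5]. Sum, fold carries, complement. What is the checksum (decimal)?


Given words: [0xc280, 0x6d0b, 0xfeb5]
Step 1: Sum all words
Raw sum = 49792 + 27915 + 65205 = 142912
Step 2: Fold carry: (11840 + 2) = 11842
One's complement = ~11842 & 0xFFFF = 53693

53693


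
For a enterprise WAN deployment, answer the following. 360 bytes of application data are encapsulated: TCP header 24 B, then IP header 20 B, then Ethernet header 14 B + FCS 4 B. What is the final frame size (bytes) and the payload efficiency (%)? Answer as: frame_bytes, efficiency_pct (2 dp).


TCP segment = 360 + 24 = 384 B
IP packet = 384 + 20 = 404 B
Ethernet frame = 404 + 14 + 4 = 422 B
Efficiency = app / frame = 360 / 422 = 0.853081 = 85.3081% -> 85.31% (2 dp)

422, 85.31


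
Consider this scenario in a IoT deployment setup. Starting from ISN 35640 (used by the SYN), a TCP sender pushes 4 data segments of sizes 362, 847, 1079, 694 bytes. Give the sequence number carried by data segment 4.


The SYN occupies sequence number ISN = 35640, so the first data byte is ISN + 1 = 35641.
SEQ of data segment i = (ISN + 1) + sum of payload sizes of segments 1..i-1.
Segment 1: SEQ = 35641, payload = 362 bytes
Segment 2: SEQ = 36003, payload = 847 bytes
Segment 3: SEQ = 36850, payload = 1079 bytes
Segment 4: SEQ = 37929, payload = 694 bytes
SEQ of segment 4 = 35641 + 362 + 847 + 1079 = 37929

37929


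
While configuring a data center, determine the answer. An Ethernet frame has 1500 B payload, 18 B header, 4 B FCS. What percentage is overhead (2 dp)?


Given: payload = 1500 B, header = 18 B, trailer = 4 B
Overhead bytes = header + trailer = 18 + 4 = 22
Total frame = payload + overhead = 1500 + 22 = 1522
Overhead % = 22 / 1522 * 100 = 1.4455% -> 1.45% (2 dp)

1.45


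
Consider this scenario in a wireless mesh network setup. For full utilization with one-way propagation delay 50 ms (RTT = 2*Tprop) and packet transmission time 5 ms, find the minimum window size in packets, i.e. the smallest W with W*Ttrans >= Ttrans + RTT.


Given: Ttrans = 5 ms, RTT = 100 ms (= 2 * Tprop, Tprop = 50 ms)
Time until first ACK returns = Ttrans + RTT = 5 + 100 = 105 ms
Need W * Ttrans >= Ttrans + RTT  ->  W >= (Ttrans + RTT) / Ttrans
(Ttrans + RTT) / Ttrans = 105 / 5 = 21
W_min = ceil(21) = 21

21


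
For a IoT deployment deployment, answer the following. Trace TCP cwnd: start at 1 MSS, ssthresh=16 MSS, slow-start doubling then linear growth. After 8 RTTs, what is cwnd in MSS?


RTT 0: cwnd = 1 MSS (initial)
RTT 1: cwnd = 2 MSS (slow start, doubled)
RTT 2: cwnd = 4 MSS (slow start, doubled)
RTT 3: cwnd = 8 MSS (slow start, doubled)
RTT 4: cwnd = 16 MSS (slow start, doubled)
RTT 5: cwnd = 17 MSS (congestion avoidance, +1)
RTT 6: cwnd = 18 MSS (congestion avoidance, +1)
RTT 7: cwnd = 19 MSS (congestion avoidance, +1)
RTT 8: cwnd = 20 MSS (congestion avoidance, +1)

20


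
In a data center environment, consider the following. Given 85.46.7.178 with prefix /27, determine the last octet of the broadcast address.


Given: IP = 85.46.7.178, prefix = /27
Host bits = 32 - 27 = 5
Network last octet = 178 AND mask = 160
Host part size = 2^5 - 1 = 31
Broadcast last octet = 160 OR 31 = 191

191


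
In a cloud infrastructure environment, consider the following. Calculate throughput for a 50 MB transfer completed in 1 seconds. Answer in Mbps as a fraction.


Given: file = 50 MB, time = 1 s
File in Mb = 50 * 8 = 400 Mb
Throughput = 400 / 1 Mbps
Throughput = 400 Mbps

400


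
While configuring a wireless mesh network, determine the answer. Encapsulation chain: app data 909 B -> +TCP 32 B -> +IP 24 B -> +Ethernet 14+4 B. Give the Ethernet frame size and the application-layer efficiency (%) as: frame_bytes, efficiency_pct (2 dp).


TCP segment = 909 + 32 = 941 B
IP packet = 941 + 24 = 965 B
Ethernet frame = 965 + 14 + 4 = 983 B
Efficiency = app / frame = 909 / 983 = 0.924720 = 92.4720% -> 92.47% (2 dp)

983, 92.47


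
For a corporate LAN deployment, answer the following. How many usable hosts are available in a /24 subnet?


Given: subnet mask /24
Host bits = 32 - 24 = 8
Total addresses = 2^8 = 256
Usable hosts = 256 - 2 (network + broadcast) = 254

254


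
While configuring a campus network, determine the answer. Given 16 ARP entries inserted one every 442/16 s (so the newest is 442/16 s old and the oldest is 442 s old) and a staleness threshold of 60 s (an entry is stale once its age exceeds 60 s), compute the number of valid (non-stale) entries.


Ages are k * 442/16 s for k = 1..16 (spacing = 27.6250 s).
Entry k is valid iff k * 442/16 <= 60 iff k <= 16 * 60 / 442 = 2.1719
n_valid = floor(2.1719) = 2
(n_stale = 16 - 2 = 14)

2


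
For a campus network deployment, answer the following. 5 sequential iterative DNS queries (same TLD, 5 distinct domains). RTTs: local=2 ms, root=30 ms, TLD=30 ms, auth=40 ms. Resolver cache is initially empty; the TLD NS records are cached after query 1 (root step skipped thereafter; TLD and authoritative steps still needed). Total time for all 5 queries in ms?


Lookup 1 (cold cache): local + root + TLD + auth = 2 + 30 + 30 + 40 = 102 ms
Lookups 2..5 (TLD NS cached -> skip root; new domain -> still ask TLD and auth): local + TLD + auth = 2 + 30 + 40 = 72 ms each
Remaining 4 lookups: 4 * 72 = 288 ms
Total = 102 + 288 = 390 ms

390


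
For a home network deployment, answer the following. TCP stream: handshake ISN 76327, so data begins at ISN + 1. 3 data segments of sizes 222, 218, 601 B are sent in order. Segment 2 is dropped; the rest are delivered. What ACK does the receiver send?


SYN uses sequence number 76327; first data byte = ISN + 1 = 76328.
Segment 1: SEQ = 76328, len = 222 B, covers [76328, 76549]
Segment 2: SEQ = 76550, len = 218 B, covers [76550, 76767] [LOST]
Segment 3: SEQ = 76768, len = 601 B, covers [76768, 77368]
In-order data received: bytes [76328, 76549] (segments 1..1).
Segment 2 missing -> gap begins at byte 76550; later segments buffered out of order.
Cumulative ACK = next expected in-order byte = 76328 + 222 = 76550

76550


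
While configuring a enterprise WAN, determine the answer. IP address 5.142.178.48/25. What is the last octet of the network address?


Given: IP = 5.142.178.48, prefix = /25
Subnet mask = 255.255.255.128
Last octet of IP: 48
Last octet of mask: 128
Network last octet = 48 AND 128 = 0

0


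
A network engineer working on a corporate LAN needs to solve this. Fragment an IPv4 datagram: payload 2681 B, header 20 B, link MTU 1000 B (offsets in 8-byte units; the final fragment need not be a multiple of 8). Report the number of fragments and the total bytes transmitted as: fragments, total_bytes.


Max data per non-final fragment = floor((MTU - header)/8)*8 = floor((1000 - 20)/8)*8 = floor(980/8)*8 = 976 B
Final fragment needs no 8-byte alignment: it can carry up to MTU - header = 980 B
Non-final fragments needed = ceil((payload - 980) / 976) = ceil(1701/976) = ceil(1.7428) = 2
Number of fragments = 2 + 1 = 3
Fragment sizes (data): 2 * 976 B + 729 B (last, 729 <= 980 OK)
Total bytes sent = payload + n_frags * header = 2681 + 3*20 = 2681 + 60 = 2741 B

3, 2741


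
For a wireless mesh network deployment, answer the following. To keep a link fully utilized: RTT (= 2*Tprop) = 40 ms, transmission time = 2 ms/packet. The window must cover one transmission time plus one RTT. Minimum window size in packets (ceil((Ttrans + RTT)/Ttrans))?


Given: Ttrans = 2 ms, RTT = 40 ms (= 2 * Tprop, Tprop = 20 ms)
Time until first ACK returns = Ttrans + RTT = 2 + 40 = 42 ms
Need W * Ttrans >= Ttrans + RTT  ->  W >= (Ttrans + RTT) / Ttrans
(Ttrans + RTT) / Ttrans = 42 / 2 = 21
W_min = ceil(21) = 21

21


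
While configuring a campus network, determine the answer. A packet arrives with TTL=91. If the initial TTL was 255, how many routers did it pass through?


Given: initial TTL = 255, received TTL = 91
Hops = initial TTL - received TTL
Hops = 255 - 91 = 164

164


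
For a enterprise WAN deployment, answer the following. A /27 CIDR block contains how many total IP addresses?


Given: CIDR prefix /27
Host bits = 32 - 27 = 5
Total addresses = 2^5 = 32

32


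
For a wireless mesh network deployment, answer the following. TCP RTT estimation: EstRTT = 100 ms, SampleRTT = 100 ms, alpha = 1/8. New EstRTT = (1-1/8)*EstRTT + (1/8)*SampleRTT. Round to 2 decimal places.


Given: EstRTT = 100 ms, SampleRTT = 100 ms, alpha = 1/8
New EstRTT = (1 - alpha) * EstRTT + alpha * SampleRTT
(7/8) * 100 = 87.5
(1/8) * 100 = 12.5
New EstRTT = 87.5 + 12.5 = 100 ms -> 100.00 ms (2 dp)

100.00


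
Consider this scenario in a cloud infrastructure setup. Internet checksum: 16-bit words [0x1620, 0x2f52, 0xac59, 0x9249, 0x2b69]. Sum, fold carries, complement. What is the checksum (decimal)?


Given words: [0x1620, 0x2f52, 0xac59, 0x9249, 0x2b69]
Step 1: Sum all words
Raw sum = 5664 + 12114 + 44121 + 37449 + 11113 = 110461
Step 2: Fold carry: (44925 + 1) = 44926
One's complement = ~44926 & 0xFFFF = 20609

20609


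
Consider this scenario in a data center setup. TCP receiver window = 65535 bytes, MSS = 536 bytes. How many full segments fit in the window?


Given: RWND = 65535 bytes, MSS = 536 bytes
Full segments = floor(RWND / MSS)
Full segments = floor(65535 / 536)
Full segments = floor(122.2668) = 122

122


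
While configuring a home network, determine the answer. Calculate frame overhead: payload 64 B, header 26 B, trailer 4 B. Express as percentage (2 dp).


Given: payload = 64 B, header = 26 B, trailer = 4 B
Overhead bytes = header + trailer = 26 + 4 = 30
Total frame = payload + overhead = 64 + 30 = 94
Overhead % = 30 / 94 * 100 = 31.9149% -> 31.91% (2 dp)

31.91


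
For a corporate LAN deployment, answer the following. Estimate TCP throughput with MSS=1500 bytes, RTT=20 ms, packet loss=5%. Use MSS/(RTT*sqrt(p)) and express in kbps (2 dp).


Given: MSS = 1500 bytes, RTT = 20 ms, loss = 5%
RTT in seconds = 20 / 1000 = 0.02
Loss rate = 5% = 0.05
sqrt(loss) = sqrt(0.05) = 0.223606797750
Throughput (bytes/s) = 1500 / (0.02 * 0.223606797750) = 335410.1966
Throughput (kbps) = 335410.1966 * 8 / 1000 = 2683.281573 -> 2683.28 kbps (2 dp)

2683.28


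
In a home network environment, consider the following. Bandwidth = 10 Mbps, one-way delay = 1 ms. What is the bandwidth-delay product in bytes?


Given: bandwidth = 10 Mbps, delay = 1 ms
BDP in bits = 10 * 10^6 * 1 / 1000
BDP in bits = 10000
BDP in bytes = 10000 / 8 = 1250

1250


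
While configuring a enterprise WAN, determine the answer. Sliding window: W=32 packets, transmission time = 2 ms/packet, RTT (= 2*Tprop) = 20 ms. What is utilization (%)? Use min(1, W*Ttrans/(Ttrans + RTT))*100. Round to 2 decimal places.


Given: W = 32, Ttrans = 2 ms, RTT = 20 ms (= 2 * Tprop, Tprop = 10 ms)
Cycle time = Ttrans + RTT = 2 + 20 = 22 ms (first packet sent until its ACK returns)
W * Ttrans = 32 * 2 = 64 ms of sending per cycle
W * Ttrans / (Ttrans + RTT) = 64 / 22 = 2.909091
U = min(1, 2.909091) = 1.000000
U% = 100.00%

100.00


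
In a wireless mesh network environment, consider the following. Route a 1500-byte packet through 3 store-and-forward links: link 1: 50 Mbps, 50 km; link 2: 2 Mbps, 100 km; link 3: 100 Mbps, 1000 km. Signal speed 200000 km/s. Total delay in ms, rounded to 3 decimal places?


Packet = 1500 bytes = 12000 bits. Store-and-forward: sum (t_trans + t_prop) per link.
Link 1: t_trans = 12000/(50*10^6) s = 0.2400 ms; t_prop = 50/200000 s = 0.2500 ms; subtotal = 0.4900 ms
Link 2: t_trans = 12000/(2*10^6) s = 6.0000 ms; t_prop = 100/200000 s = 0.5000 ms; subtotal = 6.5000 ms
Link 3: t_trans = 12000/(100*10^6) s = 0.1200 ms; t_prop = 1000/200000 s = 5.0000 ms; subtotal = 5.1200 ms
End-to-end = 0.4900 + 6.5000 + 5.1200 = 12.1100 ms -> 12.110 ms (3 dp)

12.110


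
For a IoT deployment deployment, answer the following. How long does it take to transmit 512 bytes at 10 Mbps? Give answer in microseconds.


Given: packet = 512 bytes, bandwidth = 10 Mbps
Packet in bits = 512 * 8 = 4096 bits
Bandwidth = 10 * 10^6 = 10000000 bps
Time = 4096 / 10000000 seconds
Time in us = 4096 * 10^6 / 10000000 = 409.6

409.6


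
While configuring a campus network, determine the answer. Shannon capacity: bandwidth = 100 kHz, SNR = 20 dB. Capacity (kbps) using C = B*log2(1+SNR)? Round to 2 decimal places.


Given: B = 100 kHz, SNR = 20 dB
SNR linear = 10^(20/10) = 100
1 + SNR = 101
log2(101) = 6.6582114828
C = 100 * 1000 * 6.6582114828 = 665821.1483 bps
C = 665.821148 kbps -> 665.82 kbps (2 dp)

665.82


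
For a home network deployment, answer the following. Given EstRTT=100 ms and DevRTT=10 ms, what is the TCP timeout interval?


Given: EstRTT = 100 ms, DevRTT = 10 ms
Timeout = EstRTT + 4 * DevRTT
4 * DevRTT = 4 * 10 = 40
Timeout = 100 + 40 = 140 ms

140


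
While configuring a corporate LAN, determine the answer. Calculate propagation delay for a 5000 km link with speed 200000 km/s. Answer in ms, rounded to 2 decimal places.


Given: distance = 5000 km, speed = 200000 km/s
Delay = distance / speed = 5000 / 200000 seconds
Delay in ms = 5000 * 1000 / 200000
Delay = 25.0000 ms
Rounded to 2 dp = 25.00 ms

25.00


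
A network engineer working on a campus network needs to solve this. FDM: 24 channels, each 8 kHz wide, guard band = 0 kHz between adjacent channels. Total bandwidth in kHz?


Given: 24 channels, 8 kHz each, guard = 0 kHz
Channel bandwidth = 24 * 8 = 192 kHz
Guard bands = 23 gaps * 0 kHz = 0 kHz
Total = 192 + 0 = 192 kHz

192


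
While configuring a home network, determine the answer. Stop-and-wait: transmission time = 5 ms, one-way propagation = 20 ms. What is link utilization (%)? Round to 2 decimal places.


Given: Ttrans = 5 ms, Tprop = 20 ms
RTT = 2 * Tprop = 2 * 20 = 40 ms
U = Ttrans / (Ttrans + RTT)
U = 5 / (5 + 40)
U = 5 / 45 = 0.111111
U% = 11.11%

11.11


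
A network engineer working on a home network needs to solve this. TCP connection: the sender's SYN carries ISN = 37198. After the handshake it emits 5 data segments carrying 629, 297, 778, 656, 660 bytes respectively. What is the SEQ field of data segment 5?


The SYN occupies sequence number ISN = 37198, so the first data byte is ISN + 1 = 37199.
SEQ of data segment i = (ISN + 1) + sum of payload sizes of segments 1..i-1.
Segment 1: SEQ = 37199, payload = 629 bytes
Segment 2: SEQ = 37828, payload = 297 bytes
Segment 3: SEQ = 38125, payload = 778 bytes
Segment 4: SEQ = 38903, payload = 656 bytes
Segment 5: SEQ = 39559, payload = 660 bytes
SEQ of segment 5 = 37199 + 629 + 297 + 778 + 656 = 39559

39559


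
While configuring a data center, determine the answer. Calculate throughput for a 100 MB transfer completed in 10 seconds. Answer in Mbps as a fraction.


Given: file = 100 MB, time = 10 s
File in Mb = 100 * 8 = 800 Mb
Throughput = 800 / 10 Mbps
Throughput = 80 Mbps

80


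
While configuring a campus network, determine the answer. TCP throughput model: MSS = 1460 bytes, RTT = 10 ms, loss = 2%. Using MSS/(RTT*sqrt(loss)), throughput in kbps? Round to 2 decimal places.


Given: MSS = 1460 bytes, RTT = 10 ms, loss = 2%
RTT in seconds = 10 / 1000 = 0.01
Loss rate = 2% = 0.02
sqrt(loss) = sqrt(0.02) = 0.141421356237
Throughput (bytes/s) = 1460 / (0.01 * 0.141421356237) = 1032375.9005
Throughput (kbps) = 1032375.9005 * 8 / 1000 = 8259.007204 -> 8259.01 kbps (2 dp)

8259.01


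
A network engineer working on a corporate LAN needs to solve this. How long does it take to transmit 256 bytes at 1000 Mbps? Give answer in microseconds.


Given: packet = 256 bytes, bandwidth = 1000 Mbps
Packet in bits = 256 * 8 = 2048 bits
Bandwidth = 1000 * 10^6 = 1000000000 bps
Time = 2048 / 1000000000 seconds
Time in us = 2048 * 10^6 / 1000000000 = 2.048

2.048


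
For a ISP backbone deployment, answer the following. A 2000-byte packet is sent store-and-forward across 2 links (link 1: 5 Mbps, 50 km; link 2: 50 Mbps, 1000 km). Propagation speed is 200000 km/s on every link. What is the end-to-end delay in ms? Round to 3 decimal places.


Packet = 2000 bytes = 16000 bits. Store-and-forward: sum (t_trans + t_prop) per link.
Link 1: t_trans = 16000/(5*10^6) s = 3.2000 ms; t_prop = 50/200000 s = 0.2500 ms; subtotal = 3.4500 ms
Link 2: t_trans = 16000/(50*10^6) s = 0.3200 ms; t_prop = 1000/200000 s = 5.0000 ms; subtotal = 5.3200 ms
End-to-end = 3.4500 + 5.3200 = 8.7700 ms -> 8.770 ms (3 dp)

8.770


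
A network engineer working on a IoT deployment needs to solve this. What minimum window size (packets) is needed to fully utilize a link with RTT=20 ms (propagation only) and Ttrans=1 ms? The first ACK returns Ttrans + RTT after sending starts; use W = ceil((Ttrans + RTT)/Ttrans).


Given: Ttrans = 1 ms, RTT = 20 ms (= 2 * Tprop, Tprop = 10 ms)
Time until first ACK returns = Ttrans + RTT = 1 + 20 = 21 ms
Need W * Ttrans >= Ttrans + RTT  ->  W >= (Ttrans + RTT) / Ttrans
(Ttrans + RTT) / Ttrans = 21 / 1 = 21
W_min = ceil(21) = 21

21


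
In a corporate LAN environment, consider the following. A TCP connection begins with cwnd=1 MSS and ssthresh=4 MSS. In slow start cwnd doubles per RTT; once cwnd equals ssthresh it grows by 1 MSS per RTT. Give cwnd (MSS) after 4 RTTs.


RTT 0: cwnd = 1 MSS (initial)
RTT 1: cwnd = 2 MSS (slow start, doubled)
RTT 2: cwnd = 4 MSS (slow start, doubled)
RTT 3: cwnd = 5 MSS (congestion avoidance, +1)
RTT 4: cwnd = 6 MSS (congestion avoidance, +1)

6


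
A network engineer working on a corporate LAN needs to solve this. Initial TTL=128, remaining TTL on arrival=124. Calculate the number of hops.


Given: initial TTL = 128, received TTL = 124
Hops = initial TTL - received TTL
Hops = 128 - 124 = 4

4


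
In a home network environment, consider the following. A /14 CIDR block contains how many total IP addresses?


Given: CIDR prefix /14
Host bits = 32 - 14 = 18
Total addresses = 2^18 = 262144

262144


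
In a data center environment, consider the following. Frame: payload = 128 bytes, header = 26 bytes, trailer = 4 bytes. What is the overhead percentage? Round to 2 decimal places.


Given: payload = 128 B, header = 26 B, trailer = 4 B
Overhead bytes = header + trailer = 26 + 4 = 30
Total frame = payload + overhead = 128 + 30 = 158
Overhead % = 30 / 158 * 100 = 18.9873% -> 18.99% (2 dp)

18.99


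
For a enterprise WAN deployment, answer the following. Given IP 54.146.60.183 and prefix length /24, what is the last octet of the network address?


Given: IP = 54.146.60.183, prefix = /24
Subnet mask = 255.255.255.0
Last octet of IP: 183
Last octet of mask: 0
Network last octet = 183 AND 0 = 0

0


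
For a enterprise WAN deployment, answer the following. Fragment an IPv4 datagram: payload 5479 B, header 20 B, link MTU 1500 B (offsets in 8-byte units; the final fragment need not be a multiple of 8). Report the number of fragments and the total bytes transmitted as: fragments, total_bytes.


Max data per non-final fragment = floor((MTU - header)/8)*8 = floor((1500 - 20)/8)*8 = floor(1480/8)*8 = 1480 B
Final fragment needs no 8-byte alignment: it can carry up to MTU - header = 1480 B
Non-final fragments needed = ceil((payload - 1480) / 1480) = ceil(3999/1480) = ceil(2.7020) = 3
Number of fragments = 3 + 1 = 4
Fragment sizes (data): 3 * 1480 B + 1039 B (last, 1039 <= 1480 OK)
Total bytes sent = payload + n_frags * header = 5479 + 4*20 = 5479 + 80 = 5559 B

4, 5559


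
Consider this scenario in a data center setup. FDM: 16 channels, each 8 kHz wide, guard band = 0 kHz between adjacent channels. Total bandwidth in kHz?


Given: 16 channels, 8 kHz each, guard = 0 kHz
Channel bandwidth = 16 * 8 = 128 kHz
Guard bands = 15 gaps * 0 kHz = 0 kHz
Total = 128 + 0 = 128 kHz

128


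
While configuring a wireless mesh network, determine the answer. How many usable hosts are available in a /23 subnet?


Given: subnet mask /23
Host bits = 32 - 23 = 9
Total addresses = 2^9 = 512
Usable hosts = 512 - 2 (network + broadcast) = 510

510


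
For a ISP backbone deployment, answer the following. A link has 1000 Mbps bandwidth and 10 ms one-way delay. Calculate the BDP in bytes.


Given: bandwidth = 1000 Mbps, delay = 10 ms
BDP in bits = 1000 * 10^6 * 10 / 1000
BDP in bits = 10000000
BDP in bytes = 10000000 / 8 = 1250000

1250000


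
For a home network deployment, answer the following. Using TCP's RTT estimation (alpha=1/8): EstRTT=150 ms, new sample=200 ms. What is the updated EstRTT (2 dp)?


Given: EstRTT = 150 ms, SampleRTT = 200 ms, alpha = 1/8
New EstRTT = (1 - alpha) * EstRTT + alpha * SampleRTT
(7/8) * 150 = 131.25
(1/8) * 200 = 25
New EstRTT = 131.25 + 25 = 156.25 ms -> 156.25 ms (2 dp)

156.25


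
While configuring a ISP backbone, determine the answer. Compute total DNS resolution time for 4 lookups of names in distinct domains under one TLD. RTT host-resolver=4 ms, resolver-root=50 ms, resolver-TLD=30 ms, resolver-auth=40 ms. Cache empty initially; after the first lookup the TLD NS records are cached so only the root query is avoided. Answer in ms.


Lookup 1 (cold cache): local + root + TLD + auth = 4 + 50 + 30 + 40 = 124 ms
Lookups 2..4 (TLD NS cached -> skip root; new domain -> still ask TLD and auth): local + TLD + auth = 4 + 30 + 40 = 74 ms each
Remaining 3 lookups: 3 * 74 = 222 ms
Total = 124 + 222 = 346 ms

346


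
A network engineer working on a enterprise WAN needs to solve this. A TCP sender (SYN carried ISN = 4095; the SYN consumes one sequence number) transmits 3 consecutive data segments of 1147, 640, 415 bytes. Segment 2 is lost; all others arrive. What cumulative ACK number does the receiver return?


SYN uses sequence number 4095; first data byte = ISN + 1 = 4096.
Segment 1: SEQ = 4096, len = 1147 B, covers [4096, 5242]
Segment 2: SEQ = 5243, len = 640 B, covers [5243, 5882] [LOST]
Segment 3: SEQ = 5883, len = 415 B, covers [5883, 6297]
In-order data received: bytes [4096, 5242] (segments 1..1).
Segment 2 missing -> gap begins at byte 5243; later segments buffered out of order.
Cumulative ACK = next expected in-order byte = 4096 + 1147 = 5243

5243


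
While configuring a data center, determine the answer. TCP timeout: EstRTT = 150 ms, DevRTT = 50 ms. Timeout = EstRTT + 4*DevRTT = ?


Given: EstRTT = 150 ms, DevRTT = 50 ms
Timeout = EstRTT + 4 * DevRTT
4 * DevRTT = 4 * 50 = 200
Timeout = 150 + 200 = 350 ms

350


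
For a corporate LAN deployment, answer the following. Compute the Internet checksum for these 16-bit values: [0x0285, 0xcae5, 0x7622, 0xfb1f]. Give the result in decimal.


Given words: [0x0285, 0xcae5, 0x7622, 0xfb1f]
Step 1: Sum all words
Raw sum = 645 + 51941 + 30242 + 64287 = 147115
Step 2: Fold carry: (16043 + 2) = 16045
One's complement = ~16045 & 0xFFFF = 49490

49490


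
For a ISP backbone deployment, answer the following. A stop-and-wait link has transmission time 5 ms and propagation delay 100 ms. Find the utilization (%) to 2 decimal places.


Given: Ttrans = 5 ms, Tprop = 100 ms
RTT = 2 * Tprop = 2 * 100 = 200 ms
U = Ttrans / (Ttrans + RTT)
U = 5 / (5 + 200)
U = 5 / 205 = 0.02439
U% = 2.44%

2.44


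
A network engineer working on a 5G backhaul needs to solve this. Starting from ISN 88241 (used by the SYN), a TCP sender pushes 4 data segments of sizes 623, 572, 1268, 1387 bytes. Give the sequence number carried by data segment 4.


The SYN occupies sequence number ISN = 88241, so the first data byte is ISN + 1 = 88242.
SEQ of data segment i = (ISN + 1) + sum of payload sizes of segments 1..i-1.
Segment 1: SEQ = 88242, payload = 623 bytes
Segment 2: SEQ = 88865, payload = 572 bytes
Segment 3: SEQ = 89437, payload = 1268 bytes
Segment 4: SEQ = 90705, payload = 1387 bytes
SEQ of segment 4 = 88242 + 623 + 572 + 1268 = 90705

90705


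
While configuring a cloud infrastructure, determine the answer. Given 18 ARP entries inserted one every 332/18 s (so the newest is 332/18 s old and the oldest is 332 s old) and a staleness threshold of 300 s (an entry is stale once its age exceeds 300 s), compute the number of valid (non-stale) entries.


Ages are k * 332/18 s for k = 1..18 (spacing = 18.4444 s).
Entry k is valid iff k * 332/18 <= 300 iff k <= 18 * 300 / 332 = 16.2651
n_valid = floor(16.2651) = 16
(n_stale = 18 - 16 = 2)

16


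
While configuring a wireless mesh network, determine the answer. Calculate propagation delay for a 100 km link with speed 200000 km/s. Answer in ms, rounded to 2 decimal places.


Given: distance = 100 km, speed = 200000 km/s
Delay = distance / speed = 100 / 200000 seconds
Delay in ms = 100 * 1000 / 200000
Delay = 0.5000 ms
Rounded to 2 dp = 0.50 ms

0.50


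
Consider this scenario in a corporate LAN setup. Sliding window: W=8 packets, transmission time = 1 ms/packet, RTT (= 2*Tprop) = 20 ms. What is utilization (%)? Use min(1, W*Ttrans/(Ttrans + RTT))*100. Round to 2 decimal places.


Given: W = 8, Ttrans = 1 ms, RTT = 20 ms (= 2 * Tprop, Tprop = 10 ms)
Cycle time = Ttrans + RTT = 1 + 20 = 21 ms (first packet sent until its ACK returns)
W * Ttrans = 8 * 1 = 8 ms of sending per cycle
W * Ttrans / (Ttrans + RTT) = 8 / 21 = 0.380952
U = min(1, 0.380952) = 0.380952
U% = 38.10%

38.10


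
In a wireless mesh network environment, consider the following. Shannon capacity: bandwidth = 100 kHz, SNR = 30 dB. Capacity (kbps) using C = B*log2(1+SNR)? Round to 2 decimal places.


Given: B = 100 kHz, SNR = 30 dB
SNR linear = 10^(30/10) = 1000
1 + SNR = 1001
log2(1001) = 9.9672262588
C = 100 * 1000 * 9.9672262588 = 996722.6259 bps
C = 996.722626 kbps -> 996.72 kbps (2 dp)

996.72


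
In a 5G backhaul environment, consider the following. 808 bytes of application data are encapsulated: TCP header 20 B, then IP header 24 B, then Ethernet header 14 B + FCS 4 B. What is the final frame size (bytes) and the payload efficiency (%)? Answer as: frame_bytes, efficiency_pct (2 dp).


TCP segment = 808 + 20 = 828 B
IP packet = 828 + 24 = 852 B
Ethernet frame = 852 + 14 + 4 = 870 B
Efficiency = app / frame = 808 / 870 = 0.928736 = 92.8736% -> 92.87% (2 dp)

870, 92.87


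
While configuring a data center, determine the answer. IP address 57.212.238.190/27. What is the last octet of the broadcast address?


Given: IP = 57.212.238.190, prefix = /27
Host bits = 32 - 27 = 5
Network last octet = 190 AND mask = 160
Host part size = 2^5 - 1 = 31
Broadcast last octet = 160 OR 31 = 191

191


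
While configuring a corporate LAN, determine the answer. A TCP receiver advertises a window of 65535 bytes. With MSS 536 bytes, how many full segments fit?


Given: RWND = 65535 bytes, MSS = 536 bytes
Full segments = floor(RWND / MSS)
Full segments = floor(65535 / 536)
Full segments = floor(122.2668) = 122

122


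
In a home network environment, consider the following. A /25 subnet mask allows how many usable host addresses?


Given: subnet mask /25
Host bits = 32 - 25 = 7
Total addresses = 2^7 = 128
Usable hosts = 128 - 2 (network + broadcast) = 126

126


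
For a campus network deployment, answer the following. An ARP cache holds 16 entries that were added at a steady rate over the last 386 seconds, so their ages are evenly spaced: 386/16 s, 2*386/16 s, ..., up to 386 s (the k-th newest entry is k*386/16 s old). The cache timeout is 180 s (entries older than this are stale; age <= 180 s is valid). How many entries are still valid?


Ages are k * 386/16 s for k = 1..16 (spacing = 24.1250 s).
Entry k is valid iff k * 386/16 <= 180 iff k <= 16 * 180 / 386 = 7.4611
n_valid = floor(7.4611) = 7
(n_stale = 16 - 7 = 9)

7


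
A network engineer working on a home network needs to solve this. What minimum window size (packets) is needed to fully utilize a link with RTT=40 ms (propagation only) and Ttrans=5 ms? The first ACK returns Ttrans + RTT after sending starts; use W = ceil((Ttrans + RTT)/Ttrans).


Given: Ttrans = 5 ms, RTT = 40 ms (= 2 * Tprop, Tprop = 20 ms)
Time until first ACK returns = Ttrans + RTT = 5 + 40 = 45 ms
Need W * Ttrans >= Ttrans + RTT  ->  W >= (Ttrans + RTT) / Ttrans
(Ttrans + RTT) / Ttrans = 45 / 5 = 9
W_min = ceil(9) = 9

9


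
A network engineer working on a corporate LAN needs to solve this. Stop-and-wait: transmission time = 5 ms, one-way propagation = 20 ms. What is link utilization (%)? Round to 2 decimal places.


Given: Ttrans = 5 ms, Tprop = 20 ms
RTT = 2 * Tprop = 2 * 20 = 40 ms
U = Ttrans / (Ttrans + RTT)
U = 5 / (5 + 40)
U = 5 / 45 = 0.111111
U% = 11.11%

11.11


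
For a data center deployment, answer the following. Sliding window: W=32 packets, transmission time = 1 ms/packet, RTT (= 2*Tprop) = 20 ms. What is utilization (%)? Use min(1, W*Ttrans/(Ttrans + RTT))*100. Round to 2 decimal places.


Given: W = 32, Ttrans = 1 ms, RTT = 20 ms (= 2 * Tprop, Tprop = 10 ms)
Cycle time = Ttrans + RTT = 1 + 20 = 21 ms (first packet sent until its ACK returns)
W * Ttrans = 32 * 1 = 32 ms of sending per cycle
W * Ttrans / (Ttrans + RTT) = 32 / 21 = 1.523810
U = min(1, 1.523810) = 1.000000
U% = 100.00%

100.00


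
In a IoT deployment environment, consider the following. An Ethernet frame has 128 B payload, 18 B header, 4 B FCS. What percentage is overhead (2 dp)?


Given: payload = 128 B, header = 18 B, trailer = 4 B
Overhead bytes = header + trailer = 18 + 4 = 22
Total frame = payload + overhead = 128 + 22 = 150
Overhead % = 22 / 150 * 100 = 14.6667% -> 14.67% (2 dp)

14.67


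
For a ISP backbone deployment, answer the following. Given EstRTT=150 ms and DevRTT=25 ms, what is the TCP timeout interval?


Given: EstRTT = 150 ms, DevRTT = 25 ms
Timeout = EstRTT + 4 * DevRTT
4 * DevRTT = 4 * 25 = 100
Timeout = 150 + 100 = 250 ms

250


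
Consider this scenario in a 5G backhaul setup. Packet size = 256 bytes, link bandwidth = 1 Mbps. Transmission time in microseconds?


Given: packet = 256 bytes, bandwidth = 1 Mbps
Packet in bits = 256 * 8 = 2048 bits
Bandwidth = 1 * 10^6 = 1000000 bps
Time = 2048 / 1000000 seconds
Time in us = 2048 * 10^6 / 1000000 = 2048

2048


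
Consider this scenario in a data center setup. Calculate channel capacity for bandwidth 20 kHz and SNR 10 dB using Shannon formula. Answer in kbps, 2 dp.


Given: B = 20 kHz, SNR = 10 dB
SNR linear = 10^(10/10) = 10
1 + SNR = 11
log2(11) = 3.4594316186
C = 20 * 1000 * 3.4594316186 = 69188.6324 bps
C = 69.188632 kbps -> 69.19 kbps (2 dp)

69.19


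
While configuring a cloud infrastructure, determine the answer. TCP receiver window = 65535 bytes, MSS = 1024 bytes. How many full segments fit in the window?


Given: RWND = 65535 bytes, MSS = 1024 bytes
Full segments = floor(RWND / MSS)
Full segments = floor(65535 / 1024)
Full segments = floor(63.999) = 63

63


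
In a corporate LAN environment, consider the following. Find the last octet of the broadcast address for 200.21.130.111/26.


Given: IP = 200.21.130.111, prefix = /26
Host bits = 32 - 26 = 6
Network last octet = 111 AND mask = 64
Host part size = 2^6 - 1 = 63
Broadcast last octet = 64 OR 63 = 127

127


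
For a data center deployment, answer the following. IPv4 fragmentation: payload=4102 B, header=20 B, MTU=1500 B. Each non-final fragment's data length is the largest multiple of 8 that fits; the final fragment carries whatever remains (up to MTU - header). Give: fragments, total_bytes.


Max data per non-final fragment = floor((MTU - header)/8)*8 = floor((1500 - 20)/8)*8 = floor(1480/8)*8 = 1480 B
Final fragment needs no 8-byte alignment: it can carry up to MTU - header = 1480 B
Non-final fragments needed = ceil((payload - 1480) / 1480) = ceil(2622/1480) = ceil(1.7716) = 2
Number of fragments = 2 + 1 = 3
Fragment sizes (data): 2 * 1480 B + 1142 B (last, 1142 <= 1480 OK)
Total bytes sent = payload + n_frags * header = 4102 + 3*20 = 4102 + 60 = 4162 B

3, 4162


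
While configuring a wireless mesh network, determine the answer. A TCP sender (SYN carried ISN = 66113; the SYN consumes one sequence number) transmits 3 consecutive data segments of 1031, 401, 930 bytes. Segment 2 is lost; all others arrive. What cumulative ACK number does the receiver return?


SYN uses sequence number 66113; first data byte = ISN + 1 = 66114.
Segment 1: SEQ = 66114, len = 1031 B, covers [66114, 67144]
Segment 2: SEQ = 67145, len = 401 B, covers [67145, 67545] [LOST]
Segment 3: SEQ = 67546, len = 930 B, covers [67546, 68475]
In-order data received: bytes [66114, 67144] (segments 1..1).
Segment 2 missing -> gap begins at byte 67145; later segments buffered out of order.
Cumulative ACK = next expected in-order byte = 66114 + 1031 = 67145

67145


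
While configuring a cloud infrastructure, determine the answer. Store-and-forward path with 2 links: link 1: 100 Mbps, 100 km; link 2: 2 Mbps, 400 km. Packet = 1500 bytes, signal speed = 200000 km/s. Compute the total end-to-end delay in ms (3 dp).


Packet = 1500 bytes = 12000 bits. Store-and-forward: sum (t_trans + t_prop) per link.
Link 1: t_trans = 12000/(100*10^6) s = 0.1200 ms; t_prop = 100/200000 s = 0.5000 ms; subtotal = 0.6200 ms
Link 2: t_trans = 12000/(2*10^6) s = 6.0000 ms; t_prop = 400/200000 s = 2.0000 ms; subtotal = 8.0000 ms
End-to-end = 0.6200 + 8.0000 = 8.6200 ms -> 8.620 ms (3 dp)

8.620


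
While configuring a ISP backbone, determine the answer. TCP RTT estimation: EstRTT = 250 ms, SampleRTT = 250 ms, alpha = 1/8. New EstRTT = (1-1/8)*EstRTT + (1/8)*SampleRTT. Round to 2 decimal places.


Given: EstRTT = 250 ms, SampleRTT = 250 ms, alpha = 1/8
New EstRTT = (1 - alpha) * EstRTT + alpha * SampleRTT
(7/8) * 250 = 218.75
(1/8) * 250 = 31.25
New EstRTT = 218.75 + 31.25 = 250 ms -> 250.00 ms (2 dp)

250.00


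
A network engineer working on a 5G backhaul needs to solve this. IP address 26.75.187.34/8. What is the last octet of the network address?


Given: IP = 26.75.187.34, prefix = /8
Subnet mask = 255.0.0.0
Last octet of IP: 34
Last octet of mask: 0
Network last octet = 34 AND 0 = 0

0


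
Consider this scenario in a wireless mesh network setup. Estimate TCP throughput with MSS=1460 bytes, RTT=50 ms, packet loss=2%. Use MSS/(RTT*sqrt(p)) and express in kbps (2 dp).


Given: MSS = 1460 bytes, RTT = 50 ms, loss = 2%
RTT in seconds = 50 / 1000 = 0.05
Loss rate = 2% = 0.02
sqrt(loss) = sqrt(0.02) = 0.141421356237
Throughput (bytes/s) = 1460 / (0.05 * 0.141421356237) = 206475.1801
Throughput (kbps) = 206475.1801 * 8 / 1000 = 1651.801441 -> 1651.80 kbps (2 dp)

1651.80


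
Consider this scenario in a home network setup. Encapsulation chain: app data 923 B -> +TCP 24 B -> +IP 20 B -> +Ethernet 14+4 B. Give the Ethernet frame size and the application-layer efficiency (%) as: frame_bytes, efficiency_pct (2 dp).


TCP segment = 923 + 24 = 947 B
IP packet = 947 + 20 = 967 B
Ethernet frame = 967 + 14 + 4 = 985 B
Efficiency = app / frame = 923 / 985 = 0.937056 = 93.7056% -> 93.71% (2 dp)

985, 93.71


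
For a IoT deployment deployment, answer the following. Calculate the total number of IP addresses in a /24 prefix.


Given: CIDR prefix /24
Host bits = 32 - 24 = 8
Total addresses = 2^8 = 256

256


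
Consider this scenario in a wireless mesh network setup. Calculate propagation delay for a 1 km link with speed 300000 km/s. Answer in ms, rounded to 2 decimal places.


Given: distance = 1 km, speed = 300000 km/s
Delay = distance / speed = 1 / 300000 seconds
Delay in ms = 1 * 1000 / 300000
Delay = 0.0033 ms
Rounded to 2 dp = 0.00 ms

0.00


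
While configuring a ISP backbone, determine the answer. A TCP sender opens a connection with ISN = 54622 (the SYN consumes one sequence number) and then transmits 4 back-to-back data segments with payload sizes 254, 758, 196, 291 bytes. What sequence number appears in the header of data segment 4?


The SYN occupies sequence number ISN = 54622, so the first data byte is ISN + 1 = 54623.
SEQ of data segment i = (ISN + 1) + sum of payload sizes of segments 1..i-1.
Segment 1: SEQ = 54623, payload = 254 bytes
Segment 2: SEQ = 54877, payload = 758 bytes
Segment 3: SEQ = 55635, payload = 196 bytes
Segment 4: SEQ = 55831, payload = 291 bytes
SEQ of segment 4 = 54623 + 254 + 758 + 196 = 55831

55831
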